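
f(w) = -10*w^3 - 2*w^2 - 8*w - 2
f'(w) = -30*w^2 - 4*w - 8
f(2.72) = -239.79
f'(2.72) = -240.83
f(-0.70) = 6.05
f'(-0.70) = -19.90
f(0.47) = -7.24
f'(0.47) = -16.51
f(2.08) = -117.28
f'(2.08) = -146.11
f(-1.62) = 48.23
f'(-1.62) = -80.25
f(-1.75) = 59.47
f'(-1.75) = -92.88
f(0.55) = -8.67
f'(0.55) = -19.28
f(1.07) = -25.10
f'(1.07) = -46.63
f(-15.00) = 33418.00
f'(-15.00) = -6698.00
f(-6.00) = 2134.00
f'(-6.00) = -1064.00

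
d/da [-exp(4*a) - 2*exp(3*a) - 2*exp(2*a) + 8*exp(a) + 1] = (-4*exp(3*a) - 6*exp(2*a) - 4*exp(a) + 8)*exp(a)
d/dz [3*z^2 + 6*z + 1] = 6*z + 6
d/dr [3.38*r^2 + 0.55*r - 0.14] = 6.76*r + 0.55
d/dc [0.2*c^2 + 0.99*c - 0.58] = 0.4*c + 0.99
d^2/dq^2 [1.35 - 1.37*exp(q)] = -1.37*exp(q)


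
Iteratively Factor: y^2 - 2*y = (y)*(y - 2)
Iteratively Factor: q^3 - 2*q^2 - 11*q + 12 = (q - 1)*(q^2 - q - 12) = (q - 4)*(q - 1)*(q + 3)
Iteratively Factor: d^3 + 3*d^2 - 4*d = (d + 4)*(d^2 - d) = d*(d + 4)*(d - 1)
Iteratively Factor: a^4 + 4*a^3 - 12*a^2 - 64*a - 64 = (a - 4)*(a^3 + 8*a^2 + 20*a + 16) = (a - 4)*(a + 2)*(a^2 + 6*a + 8) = (a - 4)*(a + 2)^2*(a + 4)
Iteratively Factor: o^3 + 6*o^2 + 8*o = (o + 2)*(o^2 + 4*o) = o*(o + 2)*(o + 4)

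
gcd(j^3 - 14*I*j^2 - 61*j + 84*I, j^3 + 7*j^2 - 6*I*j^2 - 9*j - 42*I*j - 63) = j - 3*I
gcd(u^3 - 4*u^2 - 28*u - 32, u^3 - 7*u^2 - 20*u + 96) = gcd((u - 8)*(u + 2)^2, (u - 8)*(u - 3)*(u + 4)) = u - 8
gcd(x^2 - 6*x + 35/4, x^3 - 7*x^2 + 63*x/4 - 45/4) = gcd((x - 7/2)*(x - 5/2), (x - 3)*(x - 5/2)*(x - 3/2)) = x - 5/2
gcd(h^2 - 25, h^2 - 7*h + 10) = h - 5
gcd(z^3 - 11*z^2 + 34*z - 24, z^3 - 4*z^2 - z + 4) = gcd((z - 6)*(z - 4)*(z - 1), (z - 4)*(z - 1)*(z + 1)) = z^2 - 5*z + 4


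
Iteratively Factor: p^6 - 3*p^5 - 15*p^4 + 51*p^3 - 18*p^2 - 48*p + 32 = (p + 4)*(p^5 - 7*p^4 + 13*p^3 - p^2 - 14*p + 8) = (p + 1)*(p + 4)*(p^4 - 8*p^3 + 21*p^2 - 22*p + 8) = (p - 1)*(p + 1)*(p + 4)*(p^3 - 7*p^2 + 14*p - 8) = (p - 1)^2*(p + 1)*(p + 4)*(p^2 - 6*p + 8) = (p - 2)*(p - 1)^2*(p + 1)*(p + 4)*(p - 4)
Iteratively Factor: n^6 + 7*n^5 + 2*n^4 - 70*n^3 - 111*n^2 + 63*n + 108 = (n + 4)*(n^5 + 3*n^4 - 10*n^3 - 30*n^2 + 9*n + 27) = (n + 1)*(n + 4)*(n^4 + 2*n^3 - 12*n^2 - 18*n + 27) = (n + 1)*(n + 3)*(n + 4)*(n^3 - n^2 - 9*n + 9) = (n + 1)*(n + 3)^2*(n + 4)*(n^2 - 4*n + 3) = (n - 1)*(n + 1)*(n + 3)^2*(n + 4)*(n - 3)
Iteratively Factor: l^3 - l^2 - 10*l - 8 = (l + 1)*(l^2 - 2*l - 8) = (l - 4)*(l + 1)*(l + 2)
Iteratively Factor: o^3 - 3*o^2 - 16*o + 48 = (o + 4)*(o^2 - 7*o + 12) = (o - 4)*(o + 4)*(o - 3)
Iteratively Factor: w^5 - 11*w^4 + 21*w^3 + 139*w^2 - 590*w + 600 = (w - 3)*(w^4 - 8*w^3 - 3*w^2 + 130*w - 200) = (w - 5)*(w - 3)*(w^3 - 3*w^2 - 18*w + 40) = (w - 5)^2*(w - 3)*(w^2 + 2*w - 8) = (w - 5)^2*(w - 3)*(w + 4)*(w - 2)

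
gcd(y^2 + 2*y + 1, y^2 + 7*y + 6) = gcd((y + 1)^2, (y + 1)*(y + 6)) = y + 1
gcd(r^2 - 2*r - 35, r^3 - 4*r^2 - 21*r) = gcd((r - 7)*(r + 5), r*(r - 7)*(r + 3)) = r - 7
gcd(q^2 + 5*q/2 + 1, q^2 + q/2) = q + 1/2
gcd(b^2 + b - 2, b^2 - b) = b - 1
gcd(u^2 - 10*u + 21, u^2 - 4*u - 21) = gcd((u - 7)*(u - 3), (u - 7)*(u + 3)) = u - 7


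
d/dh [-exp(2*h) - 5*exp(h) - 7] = (-2*exp(h) - 5)*exp(h)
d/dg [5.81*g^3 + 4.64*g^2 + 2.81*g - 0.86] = 17.43*g^2 + 9.28*g + 2.81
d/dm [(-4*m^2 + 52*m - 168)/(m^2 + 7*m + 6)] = 16*(-5*m^2 + 18*m + 93)/(m^4 + 14*m^3 + 61*m^2 + 84*m + 36)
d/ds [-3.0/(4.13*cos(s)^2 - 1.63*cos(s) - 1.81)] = (4.89 - 24.78*cos(s))*sin(s)/(-4.13*cos(s)^2 + 1.63*cos(s) + 1.81)^2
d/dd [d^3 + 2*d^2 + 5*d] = 3*d^2 + 4*d + 5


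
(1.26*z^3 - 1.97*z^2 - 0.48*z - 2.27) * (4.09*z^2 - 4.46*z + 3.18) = 5.1534*z^5 - 13.6769*z^4 + 10.8298*z^3 - 13.4081*z^2 + 8.5978*z - 7.2186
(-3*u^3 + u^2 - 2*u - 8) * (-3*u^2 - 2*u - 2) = 9*u^5 + 3*u^4 + 10*u^3 + 26*u^2 + 20*u + 16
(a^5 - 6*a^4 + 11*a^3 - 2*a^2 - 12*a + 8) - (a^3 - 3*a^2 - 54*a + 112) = a^5 - 6*a^4 + 10*a^3 + a^2 + 42*a - 104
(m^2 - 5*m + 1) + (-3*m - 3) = m^2 - 8*m - 2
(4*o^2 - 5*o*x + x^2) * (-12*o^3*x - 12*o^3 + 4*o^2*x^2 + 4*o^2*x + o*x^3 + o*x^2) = -48*o^5*x - 48*o^5 + 76*o^4*x^2 + 76*o^4*x - 28*o^3*x^3 - 28*o^3*x^2 - o^2*x^4 - o^2*x^3 + o*x^5 + o*x^4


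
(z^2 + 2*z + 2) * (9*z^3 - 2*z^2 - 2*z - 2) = 9*z^5 + 16*z^4 + 12*z^3 - 10*z^2 - 8*z - 4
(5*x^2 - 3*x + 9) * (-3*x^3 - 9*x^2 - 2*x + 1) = -15*x^5 - 36*x^4 - 10*x^3 - 70*x^2 - 21*x + 9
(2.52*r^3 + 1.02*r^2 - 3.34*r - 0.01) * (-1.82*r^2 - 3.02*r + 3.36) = -4.5864*r^5 - 9.4668*r^4 + 11.4656*r^3 + 13.5322*r^2 - 11.1922*r - 0.0336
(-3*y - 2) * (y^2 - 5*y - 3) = -3*y^3 + 13*y^2 + 19*y + 6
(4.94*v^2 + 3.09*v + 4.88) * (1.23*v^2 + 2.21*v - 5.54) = 6.0762*v^4 + 14.7181*v^3 - 14.5363*v^2 - 6.3338*v - 27.0352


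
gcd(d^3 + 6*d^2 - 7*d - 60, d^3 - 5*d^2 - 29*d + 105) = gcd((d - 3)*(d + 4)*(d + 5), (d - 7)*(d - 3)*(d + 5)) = d^2 + 2*d - 15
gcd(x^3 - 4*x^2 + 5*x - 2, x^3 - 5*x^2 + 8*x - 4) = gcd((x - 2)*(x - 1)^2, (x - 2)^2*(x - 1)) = x^2 - 3*x + 2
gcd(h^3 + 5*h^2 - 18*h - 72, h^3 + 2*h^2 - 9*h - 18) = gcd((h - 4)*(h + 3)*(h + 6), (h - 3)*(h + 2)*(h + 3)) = h + 3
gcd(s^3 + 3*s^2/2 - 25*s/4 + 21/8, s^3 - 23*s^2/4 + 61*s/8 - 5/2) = s - 1/2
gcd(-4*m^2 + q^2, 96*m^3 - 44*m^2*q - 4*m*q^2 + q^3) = -2*m + q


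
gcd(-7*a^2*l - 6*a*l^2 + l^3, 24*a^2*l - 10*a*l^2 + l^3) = l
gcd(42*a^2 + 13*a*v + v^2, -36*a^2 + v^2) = 6*a + v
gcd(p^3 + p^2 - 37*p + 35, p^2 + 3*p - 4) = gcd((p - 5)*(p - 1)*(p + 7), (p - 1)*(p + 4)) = p - 1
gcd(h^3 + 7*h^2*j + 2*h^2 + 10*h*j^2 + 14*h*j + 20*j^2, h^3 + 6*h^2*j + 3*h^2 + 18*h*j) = 1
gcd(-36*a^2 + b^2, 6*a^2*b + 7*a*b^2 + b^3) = 6*a + b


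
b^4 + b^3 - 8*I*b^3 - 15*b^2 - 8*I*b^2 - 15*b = b*(b + 1)*(b - 5*I)*(b - 3*I)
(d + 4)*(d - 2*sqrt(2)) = d^2 - 2*sqrt(2)*d + 4*d - 8*sqrt(2)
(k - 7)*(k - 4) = k^2 - 11*k + 28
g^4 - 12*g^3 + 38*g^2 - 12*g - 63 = (g - 7)*(g - 3)^2*(g + 1)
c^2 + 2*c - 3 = (c - 1)*(c + 3)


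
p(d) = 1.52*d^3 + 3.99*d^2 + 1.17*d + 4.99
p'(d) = 4.56*d^2 + 7.98*d + 1.17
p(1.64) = 24.34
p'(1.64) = 26.52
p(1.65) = 24.61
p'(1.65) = 26.75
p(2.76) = 70.57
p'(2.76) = 57.93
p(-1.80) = 6.95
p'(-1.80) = 1.58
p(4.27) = 201.07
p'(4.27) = 118.39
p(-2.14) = 5.86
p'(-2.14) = 4.98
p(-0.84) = 5.92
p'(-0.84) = -2.32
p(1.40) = 18.62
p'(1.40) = 21.28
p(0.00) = 4.99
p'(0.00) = 1.17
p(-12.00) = -2061.05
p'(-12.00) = 562.05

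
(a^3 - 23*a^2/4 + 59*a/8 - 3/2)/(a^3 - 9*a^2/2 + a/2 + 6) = (a - 1/4)/(a + 1)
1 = 1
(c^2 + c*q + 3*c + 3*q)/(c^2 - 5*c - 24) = (c + q)/(c - 8)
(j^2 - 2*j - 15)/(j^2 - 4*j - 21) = (j - 5)/(j - 7)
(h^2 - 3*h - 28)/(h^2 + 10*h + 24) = (h - 7)/(h + 6)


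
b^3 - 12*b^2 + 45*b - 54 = (b - 6)*(b - 3)^2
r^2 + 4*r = r*(r + 4)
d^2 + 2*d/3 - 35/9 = (d - 5/3)*(d + 7/3)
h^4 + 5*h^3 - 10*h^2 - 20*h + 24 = (h - 2)*(h - 1)*(h + 2)*(h + 6)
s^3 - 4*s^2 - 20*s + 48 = (s - 6)*(s - 2)*(s + 4)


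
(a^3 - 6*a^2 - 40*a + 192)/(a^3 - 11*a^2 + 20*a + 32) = (a + 6)/(a + 1)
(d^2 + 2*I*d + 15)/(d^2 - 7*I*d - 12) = (d + 5*I)/(d - 4*I)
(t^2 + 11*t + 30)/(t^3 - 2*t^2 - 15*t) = (t^2 + 11*t + 30)/(t*(t^2 - 2*t - 15))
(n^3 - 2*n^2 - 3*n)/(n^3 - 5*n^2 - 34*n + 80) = n*(n^2 - 2*n - 3)/(n^3 - 5*n^2 - 34*n + 80)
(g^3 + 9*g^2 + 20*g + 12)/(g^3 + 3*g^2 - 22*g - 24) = (g + 2)/(g - 4)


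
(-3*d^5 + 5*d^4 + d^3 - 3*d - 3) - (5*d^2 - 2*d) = -3*d^5 + 5*d^4 + d^3 - 5*d^2 - d - 3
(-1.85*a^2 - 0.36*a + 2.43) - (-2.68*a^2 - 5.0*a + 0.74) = 0.83*a^2 + 4.64*a + 1.69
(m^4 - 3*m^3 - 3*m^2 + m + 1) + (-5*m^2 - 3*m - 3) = m^4 - 3*m^3 - 8*m^2 - 2*m - 2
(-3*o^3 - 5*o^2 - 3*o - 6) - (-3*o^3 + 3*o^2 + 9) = -8*o^2 - 3*o - 15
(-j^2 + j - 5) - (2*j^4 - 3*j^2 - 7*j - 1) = -2*j^4 + 2*j^2 + 8*j - 4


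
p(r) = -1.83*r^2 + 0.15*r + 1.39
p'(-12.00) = 44.07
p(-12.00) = -263.93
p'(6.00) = -21.81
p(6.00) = -63.59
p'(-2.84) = 10.54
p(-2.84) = -13.80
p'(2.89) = -10.43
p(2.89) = -13.46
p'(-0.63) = 2.46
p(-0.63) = 0.57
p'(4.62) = -16.76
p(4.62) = -36.98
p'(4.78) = -17.34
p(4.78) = -39.71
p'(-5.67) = 20.90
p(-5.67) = -58.29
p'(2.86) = -10.32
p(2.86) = -13.15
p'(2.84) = -10.24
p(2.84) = -12.94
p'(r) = 0.15 - 3.66*r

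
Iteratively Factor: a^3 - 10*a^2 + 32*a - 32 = (a - 2)*(a^2 - 8*a + 16) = (a - 4)*(a - 2)*(a - 4)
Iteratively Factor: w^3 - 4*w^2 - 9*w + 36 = (w - 4)*(w^2 - 9) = (w - 4)*(w - 3)*(w + 3)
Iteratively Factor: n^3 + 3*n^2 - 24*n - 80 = (n + 4)*(n^2 - n - 20) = (n + 4)^2*(n - 5)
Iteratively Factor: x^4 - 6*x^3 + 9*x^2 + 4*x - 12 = (x + 1)*(x^3 - 7*x^2 + 16*x - 12) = (x - 2)*(x + 1)*(x^2 - 5*x + 6) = (x - 2)^2*(x + 1)*(x - 3)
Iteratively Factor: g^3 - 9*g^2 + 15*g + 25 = (g - 5)*(g^2 - 4*g - 5) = (g - 5)^2*(g + 1)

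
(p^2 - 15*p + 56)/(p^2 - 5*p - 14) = (p - 8)/(p + 2)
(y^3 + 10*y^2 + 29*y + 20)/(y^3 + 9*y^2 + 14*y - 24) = (y^2 + 6*y + 5)/(y^2 + 5*y - 6)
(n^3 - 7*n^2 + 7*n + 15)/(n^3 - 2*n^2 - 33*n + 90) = (n + 1)/(n + 6)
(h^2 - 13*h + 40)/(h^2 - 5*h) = (h - 8)/h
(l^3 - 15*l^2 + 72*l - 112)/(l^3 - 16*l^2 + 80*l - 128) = (l - 7)/(l - 8)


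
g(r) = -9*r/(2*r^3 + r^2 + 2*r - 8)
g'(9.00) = 0.01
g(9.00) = -0.05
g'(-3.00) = -0.24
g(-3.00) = -0.46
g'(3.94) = 0.13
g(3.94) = -0.26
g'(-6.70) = -0.03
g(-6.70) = -0.10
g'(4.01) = 0.12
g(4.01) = -0.25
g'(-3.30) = -0.20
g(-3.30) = -0.39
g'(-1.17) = 0.18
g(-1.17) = -0.86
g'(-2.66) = -0.28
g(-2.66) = -0.55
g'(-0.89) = 0.50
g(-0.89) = -0.77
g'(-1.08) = 0.28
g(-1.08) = -0.84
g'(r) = -9*r*(-6*r^2 - 2*r - 2)/(2*r^3 + r^2 + 2*r - 8)^2 - 9/(2*r^3 + r^2 + 2*r - 8)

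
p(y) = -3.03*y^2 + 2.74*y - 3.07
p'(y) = 2.74 - 6.06*y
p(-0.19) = -3.70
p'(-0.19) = 3.89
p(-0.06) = -3.25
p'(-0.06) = 3.10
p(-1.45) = -13.41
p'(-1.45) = 11.53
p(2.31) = -12.91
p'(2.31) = -11.26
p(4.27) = -46.62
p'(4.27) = -23.14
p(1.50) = -5.78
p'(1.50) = -6.35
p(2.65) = -17.09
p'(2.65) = -13.32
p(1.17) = -4.01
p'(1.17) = -4.35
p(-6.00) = -128.59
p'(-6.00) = 39.10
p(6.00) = -95.71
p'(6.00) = -33.62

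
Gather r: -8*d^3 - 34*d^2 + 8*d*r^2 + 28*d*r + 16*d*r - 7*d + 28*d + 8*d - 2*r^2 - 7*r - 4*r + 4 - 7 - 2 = -8*d^3 - 34*d^2 + 29*d + r^2*(8*d - 2) + r*(44*d - 11) - 5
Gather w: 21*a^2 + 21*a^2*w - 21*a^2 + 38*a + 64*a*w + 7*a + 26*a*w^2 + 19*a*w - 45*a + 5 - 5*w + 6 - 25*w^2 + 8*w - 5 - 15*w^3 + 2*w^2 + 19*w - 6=-15*w^3 + w^2*(26*a - 23) + w*(21*a^2 + 83*a + 22)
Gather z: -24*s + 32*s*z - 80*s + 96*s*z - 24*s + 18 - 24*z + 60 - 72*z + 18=-128*s + z*(128*s - 96) + 96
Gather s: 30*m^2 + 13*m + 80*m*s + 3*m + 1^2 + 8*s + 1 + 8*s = 30*m^2 + 16*m + s*(80*m + 16) + 2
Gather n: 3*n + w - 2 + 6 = 3*n + w + 4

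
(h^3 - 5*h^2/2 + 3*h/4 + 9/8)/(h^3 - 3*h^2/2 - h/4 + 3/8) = (2*h - 3)/(2*h - 1)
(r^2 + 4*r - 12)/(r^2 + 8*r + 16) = (r^2 + 4*r - 12)/(r^2 + 8*r + 16)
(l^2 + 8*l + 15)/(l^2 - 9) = (l + 5)/(l - 3)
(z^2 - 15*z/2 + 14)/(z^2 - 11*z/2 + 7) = (z - 4)/(z - 2)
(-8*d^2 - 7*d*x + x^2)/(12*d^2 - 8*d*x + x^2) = (-8*d^2 - 7*d*x + x^2)/(12*d^2 - 8*d*x + x^2)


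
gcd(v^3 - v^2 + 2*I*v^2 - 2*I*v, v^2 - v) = v^2 - v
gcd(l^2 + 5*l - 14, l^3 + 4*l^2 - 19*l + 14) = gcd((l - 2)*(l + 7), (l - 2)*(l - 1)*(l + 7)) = l^2 + 5*l - 14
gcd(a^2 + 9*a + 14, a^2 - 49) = a + 7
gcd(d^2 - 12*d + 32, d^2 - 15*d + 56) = d - 8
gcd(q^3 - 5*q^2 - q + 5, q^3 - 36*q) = 1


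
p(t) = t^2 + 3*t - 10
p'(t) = 2*t + 3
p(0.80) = -6.96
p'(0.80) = 4.60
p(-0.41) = -11.06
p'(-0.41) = 2.18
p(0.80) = -6.96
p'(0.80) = 4.60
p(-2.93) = -10.21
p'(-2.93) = -2.86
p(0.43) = -8.53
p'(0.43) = 3.86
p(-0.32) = -10.86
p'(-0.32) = 2.36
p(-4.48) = -3.37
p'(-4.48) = -5.96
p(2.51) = 3.83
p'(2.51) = 8.02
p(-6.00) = 8.00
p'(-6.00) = -9.00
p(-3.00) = -10.00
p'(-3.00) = -3.00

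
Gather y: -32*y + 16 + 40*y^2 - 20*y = 40*y^2 - 52*y + 16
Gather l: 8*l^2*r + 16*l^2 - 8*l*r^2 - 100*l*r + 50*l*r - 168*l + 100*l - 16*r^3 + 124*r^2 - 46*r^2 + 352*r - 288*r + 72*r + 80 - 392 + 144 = l^2*(8*r + 16) + l*(-8*r^2 - 50*r - 68) - 16*r^3 + 78*r^2 + 136*r - 168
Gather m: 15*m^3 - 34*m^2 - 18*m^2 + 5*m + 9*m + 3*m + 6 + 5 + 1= 15*m^3 - 52*m^2 + 17*m + 12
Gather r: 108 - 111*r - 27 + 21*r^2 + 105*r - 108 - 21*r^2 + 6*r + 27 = 0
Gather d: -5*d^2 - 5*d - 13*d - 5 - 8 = -5*d^2 - 18*d - 13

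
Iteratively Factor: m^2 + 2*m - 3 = (m - 1)*(m + 3)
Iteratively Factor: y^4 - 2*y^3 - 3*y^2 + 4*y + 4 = (y - 2)*(y^3 - 3*y - 2) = (y - 2)*(y + 1)*(y^2 - y - 2) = (y - 2)^2*(y + 1)*(y + 1)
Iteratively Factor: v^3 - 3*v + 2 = (v - 1)*(v^2 + v - 2) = (v - 1)^2*(v + 2)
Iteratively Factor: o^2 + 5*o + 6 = (o + 3)*(o + 2)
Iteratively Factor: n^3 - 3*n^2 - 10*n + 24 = (n - 2)*(n^2 - n - 12) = (n - 2)*(n + 3)*(n - 4)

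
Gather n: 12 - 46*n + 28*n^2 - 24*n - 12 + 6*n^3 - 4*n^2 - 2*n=6*n^3 + 24*n^2 - 72*n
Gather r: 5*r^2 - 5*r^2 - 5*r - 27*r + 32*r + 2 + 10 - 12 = 0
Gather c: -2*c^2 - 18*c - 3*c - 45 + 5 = -2*c^2 - 21*c - 40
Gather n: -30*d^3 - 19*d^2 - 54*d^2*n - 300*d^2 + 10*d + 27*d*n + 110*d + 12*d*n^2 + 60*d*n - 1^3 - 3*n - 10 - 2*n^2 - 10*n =-30*d^3 - 319*d^2 + 120*d + n^2*(12*d - 2) + n*(-54*d^2 + 87*d - 13) - 11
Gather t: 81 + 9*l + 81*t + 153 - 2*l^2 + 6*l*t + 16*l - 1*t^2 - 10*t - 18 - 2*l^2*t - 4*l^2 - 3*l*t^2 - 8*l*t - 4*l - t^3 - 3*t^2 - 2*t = -6*l^2 + 21*l - t^3 + t^2*(-3*l - 4) + t*(-2*l^2 - 2*l + 69) + 216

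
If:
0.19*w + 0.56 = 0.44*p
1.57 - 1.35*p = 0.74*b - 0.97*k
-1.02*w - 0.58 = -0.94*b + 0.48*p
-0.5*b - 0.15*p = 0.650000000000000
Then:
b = -1.42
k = -2.16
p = 0.39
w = -2.05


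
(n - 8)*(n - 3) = n^2 - 11*n + 24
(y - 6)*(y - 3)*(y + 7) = y^3 - 2*y^2 - 45*y + 126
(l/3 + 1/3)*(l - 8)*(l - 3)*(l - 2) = l^4/3 - 4*l^3 + 11*l^2 - 2*l/3 - 16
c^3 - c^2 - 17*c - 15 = (c - 5)*(c + 1)*(c + 3)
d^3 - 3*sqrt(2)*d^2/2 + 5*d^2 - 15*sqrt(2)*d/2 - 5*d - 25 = (d + 5)*(d - 5*sqrt(2)/2)*(d + sqrt(2))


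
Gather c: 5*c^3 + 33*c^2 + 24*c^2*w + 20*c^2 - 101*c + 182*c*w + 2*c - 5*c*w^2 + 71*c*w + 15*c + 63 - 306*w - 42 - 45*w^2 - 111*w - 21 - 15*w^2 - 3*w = 5*c^3 + c^2*(24*w + 53) + c*(-5*w^2 + 253*w - 84) - 60*w^2 - 420*w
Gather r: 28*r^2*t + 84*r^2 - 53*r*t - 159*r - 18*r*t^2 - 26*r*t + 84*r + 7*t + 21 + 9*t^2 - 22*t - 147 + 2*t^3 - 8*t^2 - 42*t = r^2*(28*t + 84) + r*(-18*t^2 - 79*t - 75) + 2*t^3 + t^2 - 57*t - 126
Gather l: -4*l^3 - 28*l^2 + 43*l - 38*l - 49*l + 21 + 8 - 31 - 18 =-4*l^3 - 28*l^2 - 44*l - 20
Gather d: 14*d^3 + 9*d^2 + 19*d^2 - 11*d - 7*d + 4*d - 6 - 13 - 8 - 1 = 14*d^3 + 28*d^2 - 14*d - 28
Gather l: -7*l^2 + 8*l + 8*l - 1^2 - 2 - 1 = -7*l^2 + 16*l - 4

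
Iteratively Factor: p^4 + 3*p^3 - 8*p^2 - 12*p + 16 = (p + 4)*(p^3 - p^2 - 4*p + 4) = (p - 1)*(p + 4)*(p^2 - 4) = (p - 2)*(p - 1)*(p + 4)*(p + 2)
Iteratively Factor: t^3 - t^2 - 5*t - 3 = (t + 1)*(t^2 - 2*t - 3) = (t + 1)^2*(t - 3)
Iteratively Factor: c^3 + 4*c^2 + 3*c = (c)*(c^2 + 4*c + 3) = c*(c + 3)*(c + 1)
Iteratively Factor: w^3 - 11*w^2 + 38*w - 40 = (w - 4)*(w^2 - 7*w + 10) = (w - 5)*(w - 4)*(w - 2)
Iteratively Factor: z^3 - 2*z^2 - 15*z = (z + 3)*(z^2 - 5*z) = z*(z + 3)*(z - 5)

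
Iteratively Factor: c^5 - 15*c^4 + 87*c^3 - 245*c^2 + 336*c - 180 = (c - 3)*(c^4 - 12*c^3 + 51*c^2 - 92*c + 60) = (c - 3)*(c - 2)*(c^3 - 10*c^2 + 31*c - 30) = (c - 3)^2*(c - 2)*(c^2 - 7*c + 10) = (c - 3)^2*(c - 2)^2*(c - 5)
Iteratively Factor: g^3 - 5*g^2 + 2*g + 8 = (g + 1)*(g^2 - 6*g + 8) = (g - 4)*(g + 1)*(g - 2)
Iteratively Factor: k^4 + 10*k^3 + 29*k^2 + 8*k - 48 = (k - 1)*(k^3 + 11*k^2 + 40*k + 48) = (k - 1)*(k + 4)*(k^2 + 7*k + 12) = (k - 1)*(k + 4)^2*(k + 3)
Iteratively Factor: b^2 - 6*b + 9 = (b - 3)*(b - 3)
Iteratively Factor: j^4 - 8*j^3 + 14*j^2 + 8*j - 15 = (j - 1)*(j^3 - 7*j^2 + 7*j + 15) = (j - 1)*(j + 1)*(j^2 - 8*j + 15) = (j - 3)*(j - 1)*(j + 1)*(j - 5)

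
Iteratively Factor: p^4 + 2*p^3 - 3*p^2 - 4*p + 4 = (p - 1)*(p^3 + 3*p^2 - 4) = (p - 1)*(p + 2)*(p^2 + p - 2) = (p - 1)*(p + 2)^2*(p - 1)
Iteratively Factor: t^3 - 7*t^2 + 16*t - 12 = (t - 2)*(t^2 - 5*t + 6) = (t - 2)^2*(t - 3)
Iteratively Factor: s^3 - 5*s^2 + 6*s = (s - 3)*(s^2 - 2*s) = s*(s - 3)*(s - 2)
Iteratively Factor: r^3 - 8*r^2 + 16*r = (r - 4)*(r^2 - 4*r) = r*(r - 4)*(r - 4)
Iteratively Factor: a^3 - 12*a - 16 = (a + 2)*(a^2 - 2*a - 8) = (a + 2)^2*(a - 4)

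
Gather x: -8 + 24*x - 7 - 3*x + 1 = 21*x - 14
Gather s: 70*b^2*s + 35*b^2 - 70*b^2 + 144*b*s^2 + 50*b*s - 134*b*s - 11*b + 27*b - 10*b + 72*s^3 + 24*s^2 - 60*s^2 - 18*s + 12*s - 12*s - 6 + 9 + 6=-35*b^2 + 6*b + 72*s^3 + s^2*(144*b - 36) + s*(70*b^2 - 84*b - 18) + 9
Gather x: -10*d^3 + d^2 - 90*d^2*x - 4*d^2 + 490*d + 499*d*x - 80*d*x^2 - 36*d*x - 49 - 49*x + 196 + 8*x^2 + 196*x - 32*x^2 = -10*d^3 - 3*d^2 + 490*d + x^2*(-80*d - 24) + x*(-90*d^2 + 463*d + 147) + 147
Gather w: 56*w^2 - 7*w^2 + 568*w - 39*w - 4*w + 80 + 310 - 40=49*w^2 + 525*w + 350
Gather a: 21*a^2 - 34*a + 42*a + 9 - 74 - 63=21*a^2 + 8*a - 128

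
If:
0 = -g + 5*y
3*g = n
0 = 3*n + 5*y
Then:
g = 0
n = 0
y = 0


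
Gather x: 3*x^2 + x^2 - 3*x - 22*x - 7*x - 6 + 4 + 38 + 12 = 4*x^2 - 32*x + 48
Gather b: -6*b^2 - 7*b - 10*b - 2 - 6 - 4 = -6*b^2 - 17*b - 12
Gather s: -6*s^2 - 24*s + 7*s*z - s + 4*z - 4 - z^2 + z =-6*s^2 + s*(7*z - 25) - z^2 + 5*z - 4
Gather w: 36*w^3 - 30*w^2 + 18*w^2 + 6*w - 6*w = 36*w^3 - 12*w^2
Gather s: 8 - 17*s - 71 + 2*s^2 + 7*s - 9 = 2*s^2 - 10*s - 72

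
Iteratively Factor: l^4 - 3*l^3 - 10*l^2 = (l)*(l^3 - 3*l^2 - 10*l) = l*(l - 5)*(l^2 + 2*l) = l^2*(l - 5)*(l + 2)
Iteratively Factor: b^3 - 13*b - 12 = (b + 1)*(b^2 - b - 12) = (b + 1)*(b + 3)*(b - 4)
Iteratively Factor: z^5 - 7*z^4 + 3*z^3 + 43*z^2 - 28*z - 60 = (z - 2)*(z^4 - 5*z^3 - 7*z^2 + 29*z + 30) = (z - 2)*(z + 1)*(z^3 - 6*z^2 - z + 30) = (z - 3)*(z - 2)*(z + 1)*(z^2 - 3*z - 10) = (z - 3)*(z - 2)*(z + 1)*(z + 2)*(z - 5)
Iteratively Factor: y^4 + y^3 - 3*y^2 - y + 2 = (y + 2)*(y^3 - y^2 - y + 1) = (y + 1)*(y + 2)*(y^2 - 2*y + 1) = (y - 1)*(y + 1)*(y + 2)*(y - 1)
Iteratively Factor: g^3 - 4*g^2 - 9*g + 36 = (g - 4)*(g^2 - 9) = (g - 4)*(g - 3)*(g + 3)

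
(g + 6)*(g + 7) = g^2 + 13*g + 42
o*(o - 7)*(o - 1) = o^3 - 8*o^2 + 7*o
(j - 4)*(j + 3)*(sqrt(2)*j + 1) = sqrt(2)*j^3 - sqrt(2)*j^2 + j^2 - 12*sqrt(2)*j - j - 12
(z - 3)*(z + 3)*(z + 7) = z^3 + 7*z^2 - 9*z - 63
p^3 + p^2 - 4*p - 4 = (p - 2)*(p + 1)*(p + 2)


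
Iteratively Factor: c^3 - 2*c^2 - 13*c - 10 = (c + 2)*(c^2 - 4*c - 5) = (c - 5)*(c + 2)*(c + 1)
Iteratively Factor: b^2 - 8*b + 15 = (b - 3)*(b - 5)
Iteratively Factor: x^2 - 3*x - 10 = (x + 2)*(x - 5)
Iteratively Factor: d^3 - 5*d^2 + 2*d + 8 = (d - 2)*(d^2 - 3*d - 4) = (d - 2)*(d + 1)*(d - 4)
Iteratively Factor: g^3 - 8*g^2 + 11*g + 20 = (g + 1)*(g^2 - 9*g + 20) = (g - 5)*(g + 1)*(g - 4)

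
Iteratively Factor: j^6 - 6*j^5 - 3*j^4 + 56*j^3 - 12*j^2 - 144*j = (j + 2)*(j^5 - 8*j^4 + 13*j^3 + 30*j^2 - 72*j) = (j - 3)*(j + 2)*(j^4 - 5*j^3 - 2*j^2 + 24*j) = (j - 3)^2*(j + 2)*(j^3 - 2*j^2 - 8*j) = j*(j - 3)^2*(j + 2)*(j^2 - 2*j - 8) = j*(j - 4)*(j - 3)^2*(j + 2)*(j + 2)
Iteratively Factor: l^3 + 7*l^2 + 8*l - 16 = (l + 4)*(l^2 + 3*l - 4) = (l - 1)*(l + 4)*(l + 4)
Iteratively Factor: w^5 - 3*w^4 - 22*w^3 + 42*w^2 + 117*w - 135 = (w + 3)*(w^4 - 6*w^3 - 4*w^2 + 54*w - 45) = (w - 3)*(w + 3)*(w^3 - 3*w^2 - 13*w + 15) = (w - 5)*(w - 3)*(w + 3)*(w^2 + 2*w - 3) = (w - 5)*(w - 3)*(w + 3)^2*(w - 1)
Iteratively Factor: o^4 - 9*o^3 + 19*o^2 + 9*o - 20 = (o - 1)*(o^3 - 8*o^2 + 11*o + 20) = (o - 1)*(o + 1)*(o^2 - 9*o + 20) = (o - 4)*(o - 1)*(o + 1)*(o - 5)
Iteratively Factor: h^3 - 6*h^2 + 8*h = (h)*(h^2 - 6*h + 8) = h*(h - 4)*(h - 2)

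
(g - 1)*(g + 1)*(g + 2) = g^3 + 2*g^2 - g - 2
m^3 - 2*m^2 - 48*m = m*(m - 8)*(m + 6)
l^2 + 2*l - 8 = (l - 2)*(l + 4)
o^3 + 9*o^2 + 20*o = o*(o + 4)*(o + 5)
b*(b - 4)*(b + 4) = b^3 - 16*b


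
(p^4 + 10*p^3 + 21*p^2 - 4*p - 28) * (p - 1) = p^5 + 9*p^4 + 11*p^3 - 25*p^2 - 24*p + 28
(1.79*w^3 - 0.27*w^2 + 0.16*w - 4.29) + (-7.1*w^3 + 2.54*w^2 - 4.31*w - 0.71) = -5.31*w^3 + 2.27*w^2 - 4.15*w - 5.0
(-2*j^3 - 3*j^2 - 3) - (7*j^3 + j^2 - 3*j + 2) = -9*j^3 - 4*j^2 + 3*j - 5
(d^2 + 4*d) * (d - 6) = d^3 - 2*d^2 - 24*d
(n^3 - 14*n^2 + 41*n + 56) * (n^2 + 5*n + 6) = n^5 - 9*n^4 - 23*n^3 + 177*n^2 + 526*n + 336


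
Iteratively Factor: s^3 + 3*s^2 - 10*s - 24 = (s - 3)*(s^2 + 6*s + 8) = (s - 3)*(s + 4)*(s + 2)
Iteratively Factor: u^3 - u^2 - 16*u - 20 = (u - 5)*(u^2 + 4*u + 4) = (u - 5)*(u + 2)*(u + 2)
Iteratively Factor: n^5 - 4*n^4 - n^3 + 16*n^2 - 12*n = (n - 2)*(n^4 - 2*n^3 - 5*n^2 + 6*n) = n*(n - 2)*(n^3 - 2*n^2 - 5*n + 6) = n*(n - 2)*(n - 1)*(n^2 - n - 6) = n*(n - 3)*(n - 2)*(n - 1)*(n + 2)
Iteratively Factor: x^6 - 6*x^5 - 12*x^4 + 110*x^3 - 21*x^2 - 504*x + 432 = (x - 3)*(x^5 - 3*x^4 - 21*x^3 + 47*x^2 + 120*x - 144) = (x - 3)*(x - 1)*(x^4 - 2*x^3 - 23*x^2 + 24*x + 144) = (x - 3)*(x - 1)*(x + 3)*(x^3 - 5*x^2 - 8*x + 48) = (x - 4)*(x - 3)*(x - 1)*(x + 3)*(x^2 - x - 12) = (x - 4)^2*(x - 3)*(x - 1)*(x + 3)*(x + 3)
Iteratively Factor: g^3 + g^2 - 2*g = (g - 1)*(g^2 + 2*g) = (g - 1)*(g + 2)*(g)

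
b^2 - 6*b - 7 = (b - 7)*(b + 1)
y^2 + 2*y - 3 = (y - 1)*(y + 3)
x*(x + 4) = x^2 + 4*x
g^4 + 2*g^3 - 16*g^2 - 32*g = g*(g - 4)*(g + 2)*(g + 4)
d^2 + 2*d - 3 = (d - 1)*(d + 3)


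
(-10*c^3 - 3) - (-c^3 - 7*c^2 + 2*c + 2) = -9*c^3 + 7*c^2 - 2*c - 5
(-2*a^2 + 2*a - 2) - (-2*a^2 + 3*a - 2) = -a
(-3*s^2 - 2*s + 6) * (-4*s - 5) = 12*s^3 + 23*s^2 - 14*s - 30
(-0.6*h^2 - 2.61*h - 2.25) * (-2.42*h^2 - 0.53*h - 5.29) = 1.452*h^4 + 6.6342*h^3 + 10.0023*h^2 + 14.9994*h + 11.9025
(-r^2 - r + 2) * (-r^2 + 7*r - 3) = r^4 - 6*r^3 - 6*r^2 + 17*r - 6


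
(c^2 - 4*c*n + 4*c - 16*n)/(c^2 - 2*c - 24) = (c - 4*n)/(c - 6)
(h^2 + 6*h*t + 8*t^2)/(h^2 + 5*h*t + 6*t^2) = (h + 4*t)/(h + 3*t)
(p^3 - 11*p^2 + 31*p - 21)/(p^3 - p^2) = 1 - 10/p + 21/p^2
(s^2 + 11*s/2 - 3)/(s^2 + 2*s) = (s^2 + 11*s/2 - 3)/(s*(s + 2))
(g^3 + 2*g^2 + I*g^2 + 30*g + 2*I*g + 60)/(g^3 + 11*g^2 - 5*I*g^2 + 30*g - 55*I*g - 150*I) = (g^2 + g*(2 + 6*I) + 12*I)/(g^2 + 11*g + 30)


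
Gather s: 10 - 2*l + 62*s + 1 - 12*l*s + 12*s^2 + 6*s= -2*l + 12*s^2 + s*(68 - 12*l) + 11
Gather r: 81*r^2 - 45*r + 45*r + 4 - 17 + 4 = 81*r^2 - 9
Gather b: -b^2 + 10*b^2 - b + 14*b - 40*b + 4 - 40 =9*b^2 - 27*b - 36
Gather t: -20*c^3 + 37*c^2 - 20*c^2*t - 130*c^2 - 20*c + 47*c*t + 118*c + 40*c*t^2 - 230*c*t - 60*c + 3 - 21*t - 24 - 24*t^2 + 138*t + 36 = -20*c^3 - 93*c^2 + 38*c + t^2*(40*c - 24) + t*(-20*c^2 - 183*c + 117) + 15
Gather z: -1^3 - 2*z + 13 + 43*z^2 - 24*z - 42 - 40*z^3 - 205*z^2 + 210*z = -40*z^3 - 162*z^2 + 184*z - 30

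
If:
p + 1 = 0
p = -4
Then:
No Solution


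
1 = 1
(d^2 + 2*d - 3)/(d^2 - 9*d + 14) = (d^2 + 2*d - 3)/(d^2 - 9*d + 14)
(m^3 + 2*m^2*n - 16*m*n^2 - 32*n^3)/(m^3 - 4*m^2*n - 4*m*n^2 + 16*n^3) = (m + 4*n)/(m - 2*n)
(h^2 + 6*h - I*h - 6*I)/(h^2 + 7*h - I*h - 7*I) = (h + 6)/(h + 7)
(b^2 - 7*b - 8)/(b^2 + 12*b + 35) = (b^2 - 7*b - 8)/(b^2 + 12*b + 35)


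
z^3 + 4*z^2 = z^2*(z + 4)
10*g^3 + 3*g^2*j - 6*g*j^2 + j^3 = (-5*g + j)*(-2*g + j)*(g + j)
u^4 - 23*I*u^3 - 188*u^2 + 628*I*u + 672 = (u - 8*I)*(u - 7*I)*(u - 6*I)*(u - 2*I)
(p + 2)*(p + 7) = p^2 + 9*p + 14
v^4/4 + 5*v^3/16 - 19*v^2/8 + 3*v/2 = v*(v/4 + 1)*(v - 2)*(v - 3/4)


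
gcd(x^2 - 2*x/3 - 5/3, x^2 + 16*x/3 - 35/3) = x - 5/3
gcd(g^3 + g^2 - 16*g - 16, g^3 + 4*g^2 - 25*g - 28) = g^2 - 3*g - 4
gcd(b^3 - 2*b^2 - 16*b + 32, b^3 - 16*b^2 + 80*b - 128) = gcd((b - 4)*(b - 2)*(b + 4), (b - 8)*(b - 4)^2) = b - 4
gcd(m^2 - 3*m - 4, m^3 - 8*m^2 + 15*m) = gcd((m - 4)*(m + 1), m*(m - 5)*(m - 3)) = 1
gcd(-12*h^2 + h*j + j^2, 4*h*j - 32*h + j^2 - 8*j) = 4*h + j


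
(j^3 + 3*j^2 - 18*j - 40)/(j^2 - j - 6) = (j^2 + j - 20)/(j - 3)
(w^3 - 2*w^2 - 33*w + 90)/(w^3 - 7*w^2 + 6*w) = (w^3 - 2*w^2 - 33*w + 90)/(w*(w^2 - 7*w + 6))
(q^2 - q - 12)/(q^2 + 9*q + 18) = (q - 4)/(q + 6)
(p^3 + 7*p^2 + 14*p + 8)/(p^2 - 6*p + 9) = (p^3 + 7*p^2 + 14*p + 8)/(p^2 - 6*p + 9)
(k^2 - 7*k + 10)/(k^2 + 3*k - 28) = (k^2 - 7*k + 10)/(k^2 + 3*k - 28)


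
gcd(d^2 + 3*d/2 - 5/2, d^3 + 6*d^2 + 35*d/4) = d + 5/2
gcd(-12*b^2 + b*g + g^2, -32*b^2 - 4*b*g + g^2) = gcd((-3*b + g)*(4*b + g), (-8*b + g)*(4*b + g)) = 4*b + g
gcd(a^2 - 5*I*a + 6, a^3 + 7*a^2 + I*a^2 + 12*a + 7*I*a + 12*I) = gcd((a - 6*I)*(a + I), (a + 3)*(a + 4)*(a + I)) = a + I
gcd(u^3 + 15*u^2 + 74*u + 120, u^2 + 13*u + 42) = u + 6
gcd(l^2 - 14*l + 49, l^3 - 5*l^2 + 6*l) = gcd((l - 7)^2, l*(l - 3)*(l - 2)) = 1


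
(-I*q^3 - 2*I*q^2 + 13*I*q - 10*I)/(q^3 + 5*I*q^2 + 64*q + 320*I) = I*(-q^3 - 2*q^2 + 13*q - 10)/(q^3 + 5*I*q^2 + 64*q + 320*I)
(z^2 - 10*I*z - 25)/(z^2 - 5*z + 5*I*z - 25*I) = (z^2 - 10*I*z - 25)/(z^2 + 5*z*(-1 + I) - 25*I)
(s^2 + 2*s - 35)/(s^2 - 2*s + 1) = (s^2 + 2*s - 35)/(s^2 - 2*s + 1)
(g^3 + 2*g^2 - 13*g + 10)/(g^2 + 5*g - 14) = (g^2 + 4*g - 5)/(g + 7)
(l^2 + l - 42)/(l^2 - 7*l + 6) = (l + 7)/(l - 1)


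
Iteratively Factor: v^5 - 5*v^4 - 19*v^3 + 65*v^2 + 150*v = (v)*(v^4 - 5*v^3 - 19*v^2 + 65*v + 150) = v*(v - 5)*(v^3 - 19*v - 30) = v*(v - 5)^2*(v^2 + 5*v + 6) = v*(v - 5)^2*(v + 3)*(v + 2)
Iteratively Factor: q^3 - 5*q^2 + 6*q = (q)*(q^2 - 5*q + 6) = q*(q - 3)*(q - 2)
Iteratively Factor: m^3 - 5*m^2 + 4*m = (m - 1)*(m^2 - 4*m) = m*(m - 1)*(m - 4)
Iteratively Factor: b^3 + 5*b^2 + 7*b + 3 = (b + 1)*(b^2 + 4*b + 3) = (b + 1)*(b + 3)*(b + 1)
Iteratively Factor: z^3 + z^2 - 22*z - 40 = (z + 2)*(z^2 - z - 20) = (z - 5)*(z + 2)*(z + 4)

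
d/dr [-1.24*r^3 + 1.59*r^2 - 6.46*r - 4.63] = -3.72*r^2 + 3.18*r - 6.46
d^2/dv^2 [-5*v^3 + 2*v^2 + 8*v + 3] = 4 - 30*v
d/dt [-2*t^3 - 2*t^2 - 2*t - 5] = -6*t^2 - 4*t - 2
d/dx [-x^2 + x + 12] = 1 - 2*x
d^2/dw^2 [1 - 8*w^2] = -16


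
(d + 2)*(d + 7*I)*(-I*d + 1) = -I*d^3 + 8*d^2 - 2*I*d^2 + 16*d + 7*I*d + 14*I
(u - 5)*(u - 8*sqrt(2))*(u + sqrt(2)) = u^3 - 7*sqrt(2)*u^2 - 5*u^2 - 16*u + 35*sqrt(2)*u + 80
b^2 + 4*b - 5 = (b - 1)*(b + 5)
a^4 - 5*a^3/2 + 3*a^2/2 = a^2*(a - 3/2)*(a - 1)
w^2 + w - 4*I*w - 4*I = (w + 1)*(w - 4*I)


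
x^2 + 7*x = x*(x + 7)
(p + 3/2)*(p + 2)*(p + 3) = p^3 + 13*p^2/2 + 27*p/2 + 9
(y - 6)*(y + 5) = y^2 - y - 30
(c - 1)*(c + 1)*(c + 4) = c^3 + 4*c^2 - c - 4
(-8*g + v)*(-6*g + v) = 48*g^2 - 14*g*v + v^2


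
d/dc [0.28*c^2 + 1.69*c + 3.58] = 0.56*c + 1.69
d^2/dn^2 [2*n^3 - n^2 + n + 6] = 12*n - 2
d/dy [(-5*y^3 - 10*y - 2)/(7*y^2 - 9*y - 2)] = (-35*y^4 + 90*y^3 + 100*y^2 + 28*y + 2)/(49*y^4 - 126*y^3 + 53*y^2 + 36*y + 4)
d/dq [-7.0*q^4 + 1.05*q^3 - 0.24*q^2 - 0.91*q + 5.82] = -28.0*q^3 + 3.15*q^2 - 0.48*q - 0.91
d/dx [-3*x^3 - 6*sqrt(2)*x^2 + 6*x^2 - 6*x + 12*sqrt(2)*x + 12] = -9*x^2 - 12*sqrt(2)*x + 12*x - 6 + 12*sqrt(2)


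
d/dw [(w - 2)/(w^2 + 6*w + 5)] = (w^2 + 6*w - 2*(w - 2)*(w + 3) + 5)/(w^2 + 6*w + 5)^2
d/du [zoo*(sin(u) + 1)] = zoo*cos(u)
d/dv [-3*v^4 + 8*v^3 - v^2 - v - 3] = -12*v^3 + 24*v^2 - 2*v - 1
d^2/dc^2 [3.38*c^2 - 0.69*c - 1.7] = 6.76000000000000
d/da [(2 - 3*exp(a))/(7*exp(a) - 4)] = -2*exp(a)/(7*exp(a) - 4)^2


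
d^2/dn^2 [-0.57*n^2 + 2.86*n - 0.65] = -1.14000000000000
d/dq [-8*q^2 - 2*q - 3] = -16*q - 2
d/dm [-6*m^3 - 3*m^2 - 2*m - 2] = -18*m^2 - 6*m - 2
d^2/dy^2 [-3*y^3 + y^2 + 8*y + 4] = 2 - 18*y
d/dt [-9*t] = -9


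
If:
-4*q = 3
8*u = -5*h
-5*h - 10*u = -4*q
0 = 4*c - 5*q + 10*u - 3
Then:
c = 57/16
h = 12/5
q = -3/4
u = -3/2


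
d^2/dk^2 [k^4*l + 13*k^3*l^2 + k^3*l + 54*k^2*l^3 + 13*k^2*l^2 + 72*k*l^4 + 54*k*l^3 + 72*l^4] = 2*l*(6*k^2 + 39*k*l + 3*k + 54*l^2 + 13*l)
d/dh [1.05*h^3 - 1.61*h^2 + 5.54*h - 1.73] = 3.15*h^2 - 3.22*h + 5.54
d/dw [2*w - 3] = 2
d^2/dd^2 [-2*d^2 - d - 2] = -4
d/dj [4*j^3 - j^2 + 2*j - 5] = 12*j^2 - 2*j + 2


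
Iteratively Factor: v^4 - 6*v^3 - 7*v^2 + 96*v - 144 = (v - 3)*(v^3 - 3*v^2 - 16*v + 48) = (v - 3)*(v + 4)*(v^2 - 7*v + 12) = (v - 4)*(v - 3)*(v + 4)*(v - 3)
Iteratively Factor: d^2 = (d)*(d)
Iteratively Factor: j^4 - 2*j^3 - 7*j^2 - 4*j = (j)*(j^3 - 2*j^2 - 7*j - 4) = j*(j + 1)*(j^2 - 3*j - 4) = j*(j - 4)*(j + 1)*(j + 1)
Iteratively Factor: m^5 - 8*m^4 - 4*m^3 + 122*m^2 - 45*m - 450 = (m - 5)*(m^4 - 3*m^3 - 19*m^2 + 27*m + 90) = (m - 5)*(m - 3)*(m^3 - 19*m - 30) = (m - 5)^2*(m - 3)*(m^2 + 5*m + 6) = (m - 5)^2*(m - 3)*(m + 3)*(m + 2)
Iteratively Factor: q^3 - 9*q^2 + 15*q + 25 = (q + 1)*(q^2 - 10*q + 25) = (q - 5)*(q + 1)*(q - 5)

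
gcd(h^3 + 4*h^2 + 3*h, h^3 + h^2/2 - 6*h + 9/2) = h + 3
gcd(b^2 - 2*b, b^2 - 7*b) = b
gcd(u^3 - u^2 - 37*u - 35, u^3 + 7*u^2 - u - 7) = u + 1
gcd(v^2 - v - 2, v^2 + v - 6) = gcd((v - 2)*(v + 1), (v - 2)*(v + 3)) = v - 2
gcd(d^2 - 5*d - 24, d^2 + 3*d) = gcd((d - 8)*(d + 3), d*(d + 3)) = d + 3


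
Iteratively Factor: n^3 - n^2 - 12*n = (n - 4)*(n^2 + 3*n) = n*(n - 4)*(n + 3)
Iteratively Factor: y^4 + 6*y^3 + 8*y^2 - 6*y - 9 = (y + 1)*(y^3 + 5*y^2 + 3*y - 9) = (y + 1)*(y + 3)*(y^2 + 2*y - 3) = (y - 1)*(y + 1)*(y + 3)*(y + 3)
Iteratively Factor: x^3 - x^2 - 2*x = (x + 1)*(x^2 - 2*x) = (x - 2)*(x + 1)*(x)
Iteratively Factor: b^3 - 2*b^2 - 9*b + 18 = (b - 2)*(b^2 - 9) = (b - 3)*(b - 2)*(b + 3)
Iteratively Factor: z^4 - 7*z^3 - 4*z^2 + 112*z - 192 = (z + 4)*(z^3 - 11*z^2 + 40*z - 48) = (z - 3)*(z + 4)*(z^2 - 8*z + 16) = (z - 4)*(z - 3)*(z + 4)*(z - 4)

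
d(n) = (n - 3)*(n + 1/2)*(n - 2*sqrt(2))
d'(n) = (n - 3)*(n + 1/2) + (n - 3)*(n - 2*sqrt(2)) + (n + 1/2)*(n - 2*sqrt(2))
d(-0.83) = -4.62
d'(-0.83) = 16.48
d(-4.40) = -208.61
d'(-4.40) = 110.54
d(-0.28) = 2.24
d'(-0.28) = 8.79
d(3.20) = 0.27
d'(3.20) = 2.19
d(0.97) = 5.55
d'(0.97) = -1.94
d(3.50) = 1.34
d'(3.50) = 5.02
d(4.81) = 19.05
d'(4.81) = 23.72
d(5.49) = 39.70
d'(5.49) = 37.49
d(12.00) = 1031.80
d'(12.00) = 309.69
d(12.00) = 1031.80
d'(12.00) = 309.69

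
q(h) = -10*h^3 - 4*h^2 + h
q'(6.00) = -1127.00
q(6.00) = -2298.00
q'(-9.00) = -2357.00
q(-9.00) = 6957.00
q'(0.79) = -24.04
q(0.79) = -6.64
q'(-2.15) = -120.48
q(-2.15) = 78.74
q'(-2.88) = -224.79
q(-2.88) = 202.82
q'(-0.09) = 1.48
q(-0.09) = -0.12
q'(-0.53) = -3.19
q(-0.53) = -0.16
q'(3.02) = -296.77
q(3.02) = -308.90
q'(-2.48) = -163.67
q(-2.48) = 125.45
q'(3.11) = -314.04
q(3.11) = -336.38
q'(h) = -30*h^2 - 8*h + 1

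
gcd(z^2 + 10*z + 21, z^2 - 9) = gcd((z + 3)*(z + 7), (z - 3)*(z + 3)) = z + 3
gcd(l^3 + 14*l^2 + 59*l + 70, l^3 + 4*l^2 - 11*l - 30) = l^2 + 7*l + 10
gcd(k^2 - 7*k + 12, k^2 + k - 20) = k - 4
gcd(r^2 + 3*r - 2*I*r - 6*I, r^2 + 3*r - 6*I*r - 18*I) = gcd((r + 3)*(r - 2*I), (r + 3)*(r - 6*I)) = r + 3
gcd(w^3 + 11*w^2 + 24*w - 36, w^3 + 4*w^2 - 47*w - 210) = w + 6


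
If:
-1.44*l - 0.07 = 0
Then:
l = -0.05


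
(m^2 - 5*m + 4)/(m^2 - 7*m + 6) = (m - 4)/(m - 6)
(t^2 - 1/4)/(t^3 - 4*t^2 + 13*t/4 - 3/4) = (2*t + 1)/(2*t^2 - 7*t + 3)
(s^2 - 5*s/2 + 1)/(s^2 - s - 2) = (s - 1/2)/(s + 1)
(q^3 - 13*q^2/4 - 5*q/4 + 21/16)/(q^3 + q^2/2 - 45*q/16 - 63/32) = 2*(4*q^2 - 16*q + 7)/(8*q^2 - 2*q - 21)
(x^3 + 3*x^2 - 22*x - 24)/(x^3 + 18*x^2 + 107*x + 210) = (x^2 - 3*x - 4)/(x^2 + 12*x + 35)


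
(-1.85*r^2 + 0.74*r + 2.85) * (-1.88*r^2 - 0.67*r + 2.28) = 3.478*r^4 - 0.1517*r^3 - 10.0718*r^2 - 0.2223*r + 6.498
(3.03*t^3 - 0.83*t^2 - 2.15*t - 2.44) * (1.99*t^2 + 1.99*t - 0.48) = 6.0297*t^5 + 4.378*t^4 - 7.3846*t^3 - 8.7357*t^2 - 3.8236*t + 1.1712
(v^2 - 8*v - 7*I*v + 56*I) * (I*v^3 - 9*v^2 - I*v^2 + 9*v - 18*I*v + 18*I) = I*v^5 - 2*v^4 - 9*I*v^4 + 18*v^3 + 53*I*v^3 - 142*v^2 - 405*I*v^2 + 1134*v + 360*I*v - 1008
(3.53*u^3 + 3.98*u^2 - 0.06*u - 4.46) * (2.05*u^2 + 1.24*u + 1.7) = 7.2365*u^5 + 12.5362*u^4 + 10.8132*u^3 - 2.4514*u^2 - 5.6324*u - 7.582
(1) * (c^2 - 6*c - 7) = c^2 - 6*c - 7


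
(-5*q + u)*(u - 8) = -5*q*u + 40*q + u^2 - 8*u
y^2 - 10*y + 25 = (y - 5)^2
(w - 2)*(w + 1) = w^2 - w - 2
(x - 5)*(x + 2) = x^2 - 3*x - 10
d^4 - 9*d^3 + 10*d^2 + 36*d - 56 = (d - 7)*(d - 2)^2*(d + 2)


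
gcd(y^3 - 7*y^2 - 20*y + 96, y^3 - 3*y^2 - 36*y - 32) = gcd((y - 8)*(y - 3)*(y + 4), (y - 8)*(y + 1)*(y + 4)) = y^2 - 4*y - 32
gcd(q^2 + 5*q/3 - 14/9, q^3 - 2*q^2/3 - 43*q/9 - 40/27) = 1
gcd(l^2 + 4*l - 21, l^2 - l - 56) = l + 7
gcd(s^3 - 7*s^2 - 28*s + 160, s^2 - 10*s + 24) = s - 4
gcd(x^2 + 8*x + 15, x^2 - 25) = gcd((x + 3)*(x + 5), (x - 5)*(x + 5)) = x + 5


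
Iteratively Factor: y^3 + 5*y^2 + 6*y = (y)*(y^2 + 5*y + 6) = y*(y + 3)*(y + 2)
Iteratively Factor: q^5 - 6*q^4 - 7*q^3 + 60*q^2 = (q + 3)*(q^4 - 9*q^3 + 20*q^2) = (q - 5)*(q + 3)*(q^3 - 4*q^2) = q*(q - 5)*(q + 3)*(q^2 - 4*q) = q^2*(q - 5)*(q + 3)*(q - 4)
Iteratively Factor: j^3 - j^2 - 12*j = (j)*(j^2 - j - 12) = j*(j + 3)*(j - 4)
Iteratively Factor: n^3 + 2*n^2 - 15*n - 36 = (n + 3)*(n^2 - n - 12) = (n + 3)^2*(n - 4)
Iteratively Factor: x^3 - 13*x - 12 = (x + 1)*(x^2 - x - 12) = (x + 1)*(x + 3)*(x - 4)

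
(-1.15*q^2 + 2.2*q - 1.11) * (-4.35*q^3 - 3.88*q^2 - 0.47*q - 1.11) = 5.0025*q^5 - 5.108*q^4 - 3.167*q^3 + 4.5493*q^2 - 1.9203*q + 1.2321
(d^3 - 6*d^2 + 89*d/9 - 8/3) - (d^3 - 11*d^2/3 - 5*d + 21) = -7*d^2/3 + 134*d/9 - 71/3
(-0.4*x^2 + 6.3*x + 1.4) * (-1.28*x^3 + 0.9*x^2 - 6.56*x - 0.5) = 0.512*x^5 - 8.424*x^4 + 6.502*x^3 - 39.868*x^2 - 12.334*x - 0.7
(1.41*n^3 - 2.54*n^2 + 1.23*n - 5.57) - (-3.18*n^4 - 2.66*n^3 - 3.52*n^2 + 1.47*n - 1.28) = 3.18*n^4 + 4.07*n^3 + 0.98*n^2 - 0.24*n - 4.29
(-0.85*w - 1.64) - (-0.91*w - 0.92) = 0.0600000000000001*w - 0.72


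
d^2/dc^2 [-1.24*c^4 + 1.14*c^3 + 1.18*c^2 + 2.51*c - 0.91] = -14.88*c^2 + 6.84*c + 2.36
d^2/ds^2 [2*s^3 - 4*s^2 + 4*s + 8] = 12*s - 8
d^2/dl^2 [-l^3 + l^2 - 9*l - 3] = 2 - 6*l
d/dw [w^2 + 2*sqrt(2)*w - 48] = 2*w + 2*sqrt(2)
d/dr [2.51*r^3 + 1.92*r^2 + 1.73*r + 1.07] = 7.53*r^2 + 3.84*r + 1.73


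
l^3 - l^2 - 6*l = l*(l - 3)*(l + 2)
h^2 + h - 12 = (h - 3)*(h + 4)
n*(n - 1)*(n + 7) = n^3 + 6*n^2 - 7*n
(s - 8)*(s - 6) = s^2 - 14*s + 48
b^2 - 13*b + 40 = (b - 8)*(b - 5)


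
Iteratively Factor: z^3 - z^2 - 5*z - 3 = (z - 3)*(z^2 + 2*z + 1) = (z - 3)*(z + 1)*(z + 1)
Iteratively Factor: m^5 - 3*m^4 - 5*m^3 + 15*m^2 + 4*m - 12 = (m - 1)*(m^4 - 2*m^3 - 7*m^2 + 8*m + 12) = (m - 1)*(m + 2)*(m^3 - 4*m^2 + m + 6) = (m - 3)*(m - 1)*(m + 2)*(m^2 - m - 2) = (m - 3)*(m - 1)*(m + 1)*(m + 2)*(m - 2)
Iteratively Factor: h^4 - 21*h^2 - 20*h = (h - 5)*(h^3 + 5*h^2 + 4*h) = (h - 5)*(h + 4)*(h^2 + h) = (h - 5)*(h + 1)*(h + 4)*(h)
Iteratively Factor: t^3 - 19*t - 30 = (t + 2)*(t^2 - 2*t - 15) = (t + 2)*(t + 3)*(t - 5)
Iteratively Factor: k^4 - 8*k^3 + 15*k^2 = (k)*(k^3 - 8*k^2 + 15*k) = k*(k - 3)*(k^2 - 5*k) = k*(k - 5)*(k - 3)*(k)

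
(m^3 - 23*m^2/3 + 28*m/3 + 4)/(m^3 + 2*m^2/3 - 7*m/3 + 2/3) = (3*m^3 - 23*m^2 + 28*m + 12)/(3*m^3 + 2*m^2 - 7*m + 2)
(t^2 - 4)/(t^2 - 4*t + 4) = (t + 2)/(t - 2)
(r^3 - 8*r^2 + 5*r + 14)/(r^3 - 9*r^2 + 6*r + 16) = (r - 7)/(r - 8)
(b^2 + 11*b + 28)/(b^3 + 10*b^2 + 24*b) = (b + 7)/(b*(b + 6))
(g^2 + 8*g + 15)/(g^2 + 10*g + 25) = (g + 3)/(g + 5)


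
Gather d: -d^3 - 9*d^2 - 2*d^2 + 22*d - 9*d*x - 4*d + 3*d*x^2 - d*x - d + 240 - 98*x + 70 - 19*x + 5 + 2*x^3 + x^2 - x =-d^3 - 11*d^2 + d*(3*x^2 - 10*x + 17) + 2*x^3 + x^2 - 118*x + 315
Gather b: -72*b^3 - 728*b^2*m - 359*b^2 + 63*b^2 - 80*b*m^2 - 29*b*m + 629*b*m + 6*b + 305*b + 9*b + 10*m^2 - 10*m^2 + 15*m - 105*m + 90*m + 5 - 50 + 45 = -72*b^3 + b^2*(-728*m - 296) + b*(-80*m^2 + 600*m + 320)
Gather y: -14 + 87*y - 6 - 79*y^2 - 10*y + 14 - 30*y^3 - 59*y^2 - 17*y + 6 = -30*y^3 - 138*y^2 + 60*y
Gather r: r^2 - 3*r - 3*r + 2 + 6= r^2 - 6*r + 8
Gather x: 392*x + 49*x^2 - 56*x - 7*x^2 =42*x^2 + 336*x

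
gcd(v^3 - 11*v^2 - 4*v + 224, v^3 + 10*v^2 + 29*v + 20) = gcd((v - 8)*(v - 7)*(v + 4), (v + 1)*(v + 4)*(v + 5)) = v + 4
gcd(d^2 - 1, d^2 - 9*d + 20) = 1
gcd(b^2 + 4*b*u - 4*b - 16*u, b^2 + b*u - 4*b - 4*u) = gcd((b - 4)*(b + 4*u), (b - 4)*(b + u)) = b - 4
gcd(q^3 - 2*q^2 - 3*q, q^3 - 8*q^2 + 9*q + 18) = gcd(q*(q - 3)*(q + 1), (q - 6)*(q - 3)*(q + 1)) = q^2 - 2*q - 3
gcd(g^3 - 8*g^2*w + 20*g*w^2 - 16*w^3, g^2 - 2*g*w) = -g + 2*w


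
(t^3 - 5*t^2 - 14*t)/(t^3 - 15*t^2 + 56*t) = (t + 2)/(t - 8)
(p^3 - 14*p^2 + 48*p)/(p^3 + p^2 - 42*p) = (p - 8)/(p + 7)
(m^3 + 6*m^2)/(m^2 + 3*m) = m*(m + 6)/(m + 3)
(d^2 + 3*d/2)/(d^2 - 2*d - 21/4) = 2*d/(2*d - 7)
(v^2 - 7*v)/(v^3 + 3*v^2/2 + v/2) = 2*(v - 7)/(2*v^2 + 3*v + 1)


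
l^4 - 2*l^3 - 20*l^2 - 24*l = l*(l - 6)*(l + 2)^2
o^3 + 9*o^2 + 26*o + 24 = (o + 2)*(o + 3)*(o + 4)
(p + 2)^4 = p^4 + 8*p^3 + 24*p^2 + 32*p + 16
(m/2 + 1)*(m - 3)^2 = m^3/2 - 2*m^2 - 3*m/2 + 9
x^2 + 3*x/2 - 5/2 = (x - 1)*(x + 5/2)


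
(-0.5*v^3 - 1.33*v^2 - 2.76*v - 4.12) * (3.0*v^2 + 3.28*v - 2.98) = -1.5*v^5 - 5.63*v^4 - 11.1524*v^3 - 17.4494*v^2 - 5.2888*v + 12.2776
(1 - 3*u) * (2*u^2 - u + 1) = -6*u^3 + 5*u^2 - 4*u + 1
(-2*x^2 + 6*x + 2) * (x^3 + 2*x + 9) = -2*x^5 + 6*x^4 - 2*x^3 - 6*x^2 + 58*x + 18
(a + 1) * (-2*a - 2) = -2*a^2 - 4*a - 2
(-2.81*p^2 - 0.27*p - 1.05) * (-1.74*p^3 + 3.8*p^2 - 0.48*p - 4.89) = 4.8894*p^5 - 10.2082*p^4 + 2.1498*p^3 + 9.8805*p^2 + 1.8243*p + 5.1345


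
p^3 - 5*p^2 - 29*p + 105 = (p - 7)*(p - 3)*(p + 5)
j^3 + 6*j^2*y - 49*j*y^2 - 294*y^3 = (j - 7*y)*(j + 6*y)*(j + 7*y)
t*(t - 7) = t^2 - 7*t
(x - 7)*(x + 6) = x^2 - x - 42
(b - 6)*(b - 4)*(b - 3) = b^3 - 13*b^2 + 54*b - 72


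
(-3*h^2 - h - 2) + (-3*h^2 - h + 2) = -6*h^2 - 2*h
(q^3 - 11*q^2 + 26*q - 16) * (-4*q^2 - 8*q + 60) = -4*q^5 + 36*q^4 + 44*q^3 - 804*q^2 + 1688*q - 960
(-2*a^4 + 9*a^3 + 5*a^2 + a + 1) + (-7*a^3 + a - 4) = -2*a^4 + 2*a^3 + 5*a^2 + 2*a - 3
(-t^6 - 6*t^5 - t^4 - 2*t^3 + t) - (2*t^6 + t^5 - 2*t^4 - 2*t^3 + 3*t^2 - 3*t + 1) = -3*t^6 - 7*t^5 + t^4 - 3*t^2 + 4*t - 1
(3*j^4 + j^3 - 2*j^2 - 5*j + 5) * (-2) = -6*j^4 - 2*j^3 + 4*j^2 + 10*j - 10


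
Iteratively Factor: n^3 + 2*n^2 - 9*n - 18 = (n - 3)*(n^2 + 5*n + 6) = (n - 3)*(n + 2)*(n + 3)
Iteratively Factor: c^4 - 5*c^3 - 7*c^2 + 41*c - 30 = (c + 3)*(c^3 - 8*c^2 + 17*c - 10) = (c - 5)*(c + 3)*(c^2 - 3*c + 2) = (c - 5)*(c - 1)*(c + 3)*(c - 2)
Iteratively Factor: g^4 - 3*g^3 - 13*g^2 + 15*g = (g - 5)*(g^3 + 2*g^2 - 3*g) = (g - 5)*(g - 1)*(g^2 + 3*g) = (g - 5)*(g - 1)*(g + 3)*(g)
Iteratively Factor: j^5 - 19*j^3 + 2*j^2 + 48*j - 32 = (j - 1)*(j^4 + j^3 - 18*j^2 - 16*j + 32) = (j - 1)*(j + 2)*(j^3 - j^2 - 16*j + 16) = (j - 1)^2*(j + 2)*(j^2 - 16) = (j - 4)*(j - 1)^2*(j + 2)*(j + 4)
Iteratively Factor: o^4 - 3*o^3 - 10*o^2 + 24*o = (o)*(o^3 - 3*o^2 - 10*o + 24) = o*(o - 2)*(o^2 - o - 12) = o*(o - 4)*(o - 2)*(o + 3)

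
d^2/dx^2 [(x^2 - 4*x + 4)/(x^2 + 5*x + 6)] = 2*(-9*x^3 - 6*x^2 + 132*x + 232)/(x^6 + 15*x^5 + 93*x^4 + 305*x^3 + 558*x^2 + 540*x + 216)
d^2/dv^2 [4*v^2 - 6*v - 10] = 8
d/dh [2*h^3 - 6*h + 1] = 6*h^2 - 6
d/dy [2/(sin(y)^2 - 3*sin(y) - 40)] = 2*(3 - 2*sin(y))*cos(y)/((sin(y) - 8)^2*(sin(y) + 5)^2)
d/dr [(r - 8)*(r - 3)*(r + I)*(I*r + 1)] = I*(4*r^3 - 33*r^2 + 50*r - 11)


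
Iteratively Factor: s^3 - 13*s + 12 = (s + 4)*(s^2 - 4*s + 3) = (s - 3)*(s + 4)*(s - 1)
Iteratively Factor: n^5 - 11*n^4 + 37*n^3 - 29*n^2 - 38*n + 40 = (n + 1)*(n^4 - 12*n^3 + 49*n^2 - 78*n + 40) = (n - 4)*(n + 1)*(n^3 - 8*n^2 + 17*n - 10) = (n - 4)*(n - 2)*(n + 1)*(n^2 - 6*n + 5) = (n - 5)*(n - 4)*(n - 2)*(n + 1)*(n - 1)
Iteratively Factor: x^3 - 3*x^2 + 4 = (x - 2)*(x^2 - x - 2) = (x - 2)*(x + 1)*(x - 2)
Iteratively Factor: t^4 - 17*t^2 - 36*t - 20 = (t - 5)*(t^3 + 5*t^2 + 8*t + 4) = (t - 5)*(t + 1)*(t^2 + 4*t + 4) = (t - 5)*(t + 1)*(t + 2)*(t + 2)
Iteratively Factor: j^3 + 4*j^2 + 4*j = (j + 2)*(j^2 + 2*j) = j*(j + 2)*(j + 2)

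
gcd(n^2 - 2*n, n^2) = n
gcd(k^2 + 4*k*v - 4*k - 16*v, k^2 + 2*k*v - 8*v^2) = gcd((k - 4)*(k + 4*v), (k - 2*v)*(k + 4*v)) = k + 4*v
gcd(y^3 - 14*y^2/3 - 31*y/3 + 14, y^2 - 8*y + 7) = y - 1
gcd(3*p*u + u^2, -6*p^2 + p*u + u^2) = 3*p + u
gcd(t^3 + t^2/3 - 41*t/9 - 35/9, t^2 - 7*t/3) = t - 7/3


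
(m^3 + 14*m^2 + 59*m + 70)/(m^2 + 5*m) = m + 9 + 14/m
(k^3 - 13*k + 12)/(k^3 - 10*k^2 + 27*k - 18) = (k + 4)/(k - 6)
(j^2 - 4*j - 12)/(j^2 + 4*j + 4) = (j - 6)/(j + 2)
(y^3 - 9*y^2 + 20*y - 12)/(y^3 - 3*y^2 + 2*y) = (y - 6)/y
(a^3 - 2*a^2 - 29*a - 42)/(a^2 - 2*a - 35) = (a^2 + 5*a + 6)/(a + 5)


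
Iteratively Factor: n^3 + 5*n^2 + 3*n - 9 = (n + 3)*(n^2 + 2*n - 3) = (n - 1)*(n + 3)*(n + 3)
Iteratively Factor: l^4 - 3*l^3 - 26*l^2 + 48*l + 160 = (l + 2)*(l^3 - 5*l^2 - 16*l + 80) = (l - 4)*(l + 2)*(l^2 - l - 20) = (l - 5)*(l - 4)*(l + 2)*(l + 4)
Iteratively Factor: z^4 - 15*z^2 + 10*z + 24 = (z - 3)*(z^3 + 3*z^2 - 6*z - 8) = (z - 3)*(z + 4)*(z^2 - z - 2) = (z - 3)*(z - 2)*(z + 4)*(z + 1)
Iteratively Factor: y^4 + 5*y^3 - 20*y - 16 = (y + 1)*(y^3 + 4*y^2 - 4*y - 16) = (y + 1)*(y + 2)*(y^2 + 2*y - 8) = (y + 1)*(y + 2)*(y + 4)*(y - 2)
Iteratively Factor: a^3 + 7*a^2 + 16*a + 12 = (a + 2)*(a^2 + 5*a + 6) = (a + 2)^2*(a + 3)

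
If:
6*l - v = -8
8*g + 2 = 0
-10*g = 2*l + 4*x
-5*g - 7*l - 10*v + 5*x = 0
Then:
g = -1/4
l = -605/556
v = 409/278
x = 325/278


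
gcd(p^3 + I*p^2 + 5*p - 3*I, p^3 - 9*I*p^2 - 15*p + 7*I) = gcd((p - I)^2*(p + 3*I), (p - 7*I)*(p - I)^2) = p^2 - 2*I*p - 1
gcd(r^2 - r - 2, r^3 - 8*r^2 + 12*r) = r - 2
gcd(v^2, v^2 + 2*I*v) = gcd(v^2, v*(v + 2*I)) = v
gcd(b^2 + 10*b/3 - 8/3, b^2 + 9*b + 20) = b + 4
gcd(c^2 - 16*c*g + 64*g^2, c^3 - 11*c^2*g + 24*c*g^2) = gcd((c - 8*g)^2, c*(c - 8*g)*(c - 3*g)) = c - 8*g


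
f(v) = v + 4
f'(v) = 1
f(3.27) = 7.27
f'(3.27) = 1.00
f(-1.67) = 2.33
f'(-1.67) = 1.00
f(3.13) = 7.13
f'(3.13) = 1.00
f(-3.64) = 0.36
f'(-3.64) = 1.00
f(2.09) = 6.09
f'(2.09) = 1.00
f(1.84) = 5.84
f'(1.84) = 1.00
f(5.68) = 9.68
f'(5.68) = 1.00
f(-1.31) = 2.69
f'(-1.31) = 1.00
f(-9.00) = -5.00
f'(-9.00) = 1.00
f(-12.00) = -8.00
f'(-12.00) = 1.00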